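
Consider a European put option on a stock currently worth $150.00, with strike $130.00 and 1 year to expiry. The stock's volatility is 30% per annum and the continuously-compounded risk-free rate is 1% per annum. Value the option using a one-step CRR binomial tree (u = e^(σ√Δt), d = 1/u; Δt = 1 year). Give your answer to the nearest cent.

$10.43

CRR parameters: u = e^(σ√Δt) = e^(0.3·√1) = 1.3499, d = 1/u = 0.7408
Per-period rate: rΔt = 0.01·1 = 0.01, so R = e^0.01 = 1.0101
Risk-neutral probability p = (e^0.01 − 0.7408)/(1.3499 − 0.7408) = 0.2692/0.6090 = 0.4421
Terminal stock prices: S_u = 202.5, S_d = 111.1
Terminal payoffs (K − S): max(-72.48, 0) = 0, max(18.88, 0) = 18.88
Node 0 (S = 150): V_0 = e^(−0.01)·[0.4421·0.0000 + 0.5579·18.8773] = 10.4276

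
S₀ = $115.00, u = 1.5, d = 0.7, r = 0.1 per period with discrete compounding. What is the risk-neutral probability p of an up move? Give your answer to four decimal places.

Risk-neutral probability p = (1 + 0.1 − 0.7)/(1.5 − 0.7) = 0.4000/0.8000 = 0.5000

p = 0.5000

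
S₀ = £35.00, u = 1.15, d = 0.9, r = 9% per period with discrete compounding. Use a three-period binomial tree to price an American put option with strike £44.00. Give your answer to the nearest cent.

Risk-neutral probability p = (1 + 0.09 − 0.9)/(1.15 − 0.9) = 0.1900/0.2500 = 0.7600
Terminal stock prices: S_uuu = 53.23, S_uud = 41.66, S_udd = 32.6, S_ddd = 25.52
Terminal payoffs (K − S): max(-9.231, 0) = 0, max(2.341, 0) = 2.341, max(11.4, 0) = 11.4, max(18.48, 0) = 18.48
Node uu (S = 46.29): continuation = 1/1.09·[0.7600·0.0000 + 0.2400·2.3413] = 0.5155; exercise value = 0.0000 ≤ continuation, so V_uu = 0.5155
Node ud (S = 36.23): continuation = 1/1.09·[0.7600·2.3413 + 0.2400·11.3975] = 4.1420; exercise value = 7.7750 > continuation, so V_ud = 7.7750 (exercise)
Node dd (S = 28.35): continuation = 1/1.09·[0.7600·11.3975 + 0.2400·18.4850] = 12.0170; exercise value = 15.6500 > continuation, so V_dd = 15.6500 (exercise)
Node u (S = 40.25): continuation = 1/1.09·[0.7600·0.5155 + 0.2400·7.7750] = 2.0714; exercise value = 3.7500 > continuation, so V_u = 3.7500 (exercise)
Node d (S = 31.5): continuation = 1/1.09·[0.7600·7.7750 + 0.2400·15.6500] = 8.8670; exercise value = 12.5000 > continuation, so V_d = 12.5000 (exercise)
Node 0 (S = 35): continuation = 1/1.09·[0.7600·3.7500 + 0.2400·12.5000] = 5.3670; exercise value = 9.0000 > continuation, so V_0 = 9.0000 (exercise)

£9.00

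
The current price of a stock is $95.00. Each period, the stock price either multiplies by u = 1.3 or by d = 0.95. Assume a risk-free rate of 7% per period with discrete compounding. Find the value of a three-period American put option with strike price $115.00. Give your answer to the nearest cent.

Risk-neutral probability p = (1 + 0.07 − 0.95)/(1.3 − 0.95) = 0.1200/0.3500 = 0.3429
Terminal stock prices: S_uuu = 208.7, S_uud = 152.5, S_udd = 111.5, S_ddd = 81.45
Terminal payoffs (K − S): max(-93.72, 0) = 0, max(-37.52, 0) = 0, max(3.541, 0) = 3.541, max(33.55, 0) = 33.55
Node uu (S = 160.6): continuation = 1/1.07·[0.3429·0.0000 + 0.6571·0.0000] = 0.0000; exercise value = 0.0000 ≤ continuation, so V_uu = 0.0000
Node ud (S = 117.3): continuation = 1/1.07·[0.3429·0.0000 + 0.6571·3.5413] = 2.1749; exercise value = 0.0000 ≤ continuation, so V_ud = 2.1749
Node dd (S = 85.74): continuation = 1/1.07·[0.3429·3.5413 + 0.6571·33.5494] = 21.7391; exercise value = 29.2625 > continuation, so V_dd = 29.2625 (exercise)
Node u (S = 123.5): continuation = 1/1.07·[0.3429·0.0000 + 0.6571·2.1749] = 1.3357; exercise value = 0.0000 ≤ continuation, so V_u = 1.3357
Node d (S = 90.25): continuation = 1/1.07·[0.3429·2.1749 + 0.6571·29.2625] = 18.6685; exercise value = 24.7500 > continuation, so V_d = 24.7500 (exercise)
Node 0 (S = 95): continuation = 1/1.07·[0.3429·1.3357 + 0.6571·24.7500] = 15.6283; exercise value = 20.0000 > continuation, so V_0 = 20.0000 (exercise)

$20.00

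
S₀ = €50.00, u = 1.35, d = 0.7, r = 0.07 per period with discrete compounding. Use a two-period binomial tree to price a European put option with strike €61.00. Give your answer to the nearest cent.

€11.81

Risk-neutral probability p = (1 + 0.07 − 0.7)/(1.35 − 0.7) = 0.3700/0.6500 = 0.5692
Terminal stock prices: S_uu = 91.13, S_ud = 47.25, S_dd = 24.5
Terminal payoffs (K − S): max(-30.13, 0) = 0, max(13.75, 0) = 13.75, max(36.5, 0) = 36.5
Node u (S = 67.5): V_u = 1/1.07·[0.5692·0.0000 + 0.4308·13.7500] = 5.5356
Node d (S = 35): V_d = 1/1.07·[0.5692·13.7500 + 0.4308·36.5000] = 22.0093
Node 0 (S = 50): V_0 = 1/1.07·[0.5692·5.5356 + 0.4308·22.0093] = 11.8056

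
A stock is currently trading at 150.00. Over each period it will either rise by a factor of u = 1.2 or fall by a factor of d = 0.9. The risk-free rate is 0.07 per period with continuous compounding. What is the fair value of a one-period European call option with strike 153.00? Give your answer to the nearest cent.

14.48

Risk-neutral probability p = (e^0.07 − 0.9)/(1.2 − 0.9) = 0.1725/0.3000 = 0.5750
Terminal stock prices: S_u = 180, S_d = 135
Terminal payoffs (S − K): max(27, 0) = 27, max(-18, 0) = 0
Node 0 (S = 150): V_0 = e^(−0.07)·[0.5750·27.0000 + 0.4250·0.0000] = 14.4761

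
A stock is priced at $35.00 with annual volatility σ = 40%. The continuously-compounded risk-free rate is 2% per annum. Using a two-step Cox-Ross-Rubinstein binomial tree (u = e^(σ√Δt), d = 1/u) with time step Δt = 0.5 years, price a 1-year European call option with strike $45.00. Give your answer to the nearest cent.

$3.26

CRR parameters: u = e^(σ√Δt) = e^(0.4·√0.5) = 1.3269, d = 1/u = 0.7536
Per-period rate: rΔt = 0.02·0.5 = 0.01, so R = e^0.01 = 1.0101
Risk-neutral probability p = (e^0.01 − 0.7536)/(1.3269 − 0.7536) = 0.2564/0.5733 = 0.4473
Terminal stock prices: S_uu = 61.62, S_ud = 35, S_dd = 19.88
Terminal payoffs (S − K): max(16.62, 0) = 16.62, max(-10, 0) = 0, max(-25.12, 0) = 0
Node u (S = 46.44): V_u = e^(−0.01)·[0.4473·16.6229 + 0.5527·0.0000] = 7.3613
Node d (S = 26.38): V_d = e^(−0.01)·[0.4473·0.0000 + 0.5527·0.0000] = 0.0000
Node 0 (S = 35): V_0 = e^(−0.01)·[0.4473·7.3613 + 0.5527·0.0000] = 3.2598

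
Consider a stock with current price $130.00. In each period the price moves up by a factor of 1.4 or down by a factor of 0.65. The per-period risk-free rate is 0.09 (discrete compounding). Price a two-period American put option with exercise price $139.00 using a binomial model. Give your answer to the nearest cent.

Risk-neutral probability p = (1 + 0.09 − 0.65)/(1.4 − 0.65) = 0.4400/0.7500 = 0.5867
Terminal stock prices: S_uu = 254.8, S_ud = 118.3, S_dd = 54.93
Terminal payoffs (K − S): max(-115.8, 0) = 0, max(20.7, 0) = 20.7, max(84.07, 0) = 84.07
Node u (S = 182): continuation = 1/1.09·[0.5867·0.0000 + 0.4133·20.7000] = 7.8495; exercise value = 0.0000 ≤ continuation, so V_u = 7.8495
Node d (S = 84.5): continuation = 1/1.09·[0.5867·20.7000 + 0.4133·84.0750] = 43.0229; exercise value = 54.5000 > continuation, so V_d = 54.5000 (exercise)
Node 0 (S = 130): continuation = 1/1.09·[0.5867·7.8495 + 0.4133·54.5000] = 24.8915; exercise value = 9.0000 ≤ continuation, so V_0 = 24.8915

$24.89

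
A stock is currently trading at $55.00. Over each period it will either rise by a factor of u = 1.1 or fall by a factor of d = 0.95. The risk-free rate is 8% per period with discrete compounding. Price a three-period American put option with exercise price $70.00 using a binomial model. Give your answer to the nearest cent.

Risk-neutral probability p = (1 + 0.08 − 0.95)/(1.1 − 0.95) = 0.1300/0.1500 = 0.8667
Terminal stock prices: S_uuu = 73.21, S_uud = 63.22, S_udd = 54.6, S_ddd = 47.16
Terminal payoffs (K − S): max(-3.205, 0) = 0, max(6.777, 0) = 6.777, max(15.4, 0) = 15.4, max(22.84, 0) = 22.84
Node uu (S = 66.55): continuation = 1/1.08·[0.8667·0.0000 + 0.1333·6.7775] = 0.8367; exercise value = 3.4500 > continuation, so V_uu = 3.4500 (exercise)
Node ud (S = 57.48): continuation = 1/1.08·[0.8667·6.7775 + 0.1333·15.3987] = 7.3398; exercise value = 12.5250 > continuation, so V_ud = 12.5250 (exercise)
Node dd (S = 49.64): continuation = 1/1.08·[0.8667·15.3987 + 0.1333·22.8444] = 15.1773; exercise value = 20.3625 > continuation, so V_dd = 20.3625 (exercise)
Node u (S = 60.5): continuation = 1/1.08·[0.8667·3.4500 + 0.1333·12.5250] = 4.3148; exercise value = 9.5000 > continuation, so V_u = 9.5000 (exercise)
Node d (S = 52.25): continuation = 1/1.08·[0.8667·12.5250 + 0.1333·20.3625] = 12.5648; exercise value = 17.7500 > continuation, so V_d = 17.7500 (exercise)
Node 0 (S = 55): continuation = 1/1.08·[0.8667·9.5000 + 0.1333·17.7500] = 9.8148; exercise value = 15.0000 > continuation, so V_0 = 15.0000 (exercise)

$15.00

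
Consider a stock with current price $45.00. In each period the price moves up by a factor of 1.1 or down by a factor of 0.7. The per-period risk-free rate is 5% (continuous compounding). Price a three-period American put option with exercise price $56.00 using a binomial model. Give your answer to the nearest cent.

Risk-neutral probability p = (e^0.05 − 0.7)/(1.1 − 0.7) = 0.3513/0.4000 = 0.8782
Terminal stock prices: S_uuu = 59.9, S_uud = 38.12, S_udd = 24.25, S_ddd = 15.43
Terminal payoffs (K − S): max(-3.895, 0) = 0, max(17.88, 0) = 17.88, max(31.75, 0) = 31.75, max(40.57, 0) = 40.57
Node uu (S = 54.45): continuation = e^(−0.05)·[0.8782·0.0000 + 0.1218·17.8850] = 2.0725; exercise value = 1.5500 ≤ continuation, so V_uu = 2.0725
Node ud (S = 34.65): continuation = e^(−0.05)·[0.8782·17.8850 + 0.1218·31.7450] = 18.6188; exercise value = 21.3500 > continuation, so V_ud = 21.3500 (exercise)
Node dd (S = 22.05): continuation = e^(−0.05)·[0.8782·31.7450 + 0.1218·40.5650] = 31.2188; exercise value = 33.9500 > continuation, so V_dd = 33.9500 (exercise)
Node u (S = 49.5): continuation = e^(−0.05)·[0.8782·2.0725 + 0.1218·21.3500] = 4.2053; exercise value = 6.5000 > continuation, so V_u = 6.5000 (exercise)
Node d (S = 31.5): continuation = e^(−0.05)·[0.8782·21.3500 + 0.1218·33.9500] = 21.7688; exercise value = 24.5000 > continuation, so V_d = 24.5000 (exercise)
Node 0 (S = 45): continuation = e^(−0.05)·[0.8782·6.5000 + 0.1218·24.5000] = 8.2688; exercise value = 11.0000 > continuation, so V_0 = 11.0000 (exercise)

$11.00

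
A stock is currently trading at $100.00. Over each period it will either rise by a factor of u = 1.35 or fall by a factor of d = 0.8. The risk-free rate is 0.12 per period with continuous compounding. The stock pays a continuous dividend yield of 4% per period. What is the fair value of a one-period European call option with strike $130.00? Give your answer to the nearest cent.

Per-period risk-free factor R = e^0.12 = 1.1275; dividend-adjusted growth = e^(0.12−0.04) = 1.0833.
Risk-neutral probability p = (1.0833 − 0.8)/(1.35 − 0.8) = 0.2833/0.5500 = 0.5151
Terminal stock prices: S_u = 135, S_d = 80
Terminal payoffs (S − K): max(5, 0) = 5, max(-50, 0) = 0
Node 0 (S = 100): V_0 = e^(−0.12)·[0.5151·5.0000 + 0.4849·0.0000] = 2.2841

$2.28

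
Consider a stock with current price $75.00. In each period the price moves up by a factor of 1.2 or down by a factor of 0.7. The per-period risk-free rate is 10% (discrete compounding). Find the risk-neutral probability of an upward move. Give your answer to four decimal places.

Risk-neutral probability p = (1 + 0.1 − 0.7)/(1.2 − 0.7) = 0.4000/0.5000 = 0.8000

p = 0.8000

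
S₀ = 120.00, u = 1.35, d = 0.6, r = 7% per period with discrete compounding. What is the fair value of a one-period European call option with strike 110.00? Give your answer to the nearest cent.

Risk-neutral probability p = (1 + 0.07 − 0.6)/(1.35 − 0.6) = 0.4700/0.7500 = 0.6267
Terminal stock prices: S_u = 162, S_d = 72
Terminal payoffs (S − K): max(52, 0) = 52, max(-38, 0) = 0
Node 0 (S = 120): V_0 = 1/1.07·[0.6267·52.0000 + 0.3733·0.0000] = 30.4548

30.45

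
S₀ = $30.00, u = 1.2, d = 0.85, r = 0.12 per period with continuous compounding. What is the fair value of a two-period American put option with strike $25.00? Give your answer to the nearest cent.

$0.11

Risk-neutral probability p = (e^0.12 − 0.85)/(1.2 − 0.85) = 0.2775/0.3500 = 0.7928
Terminal stock prices: S_uu = 43.2, S_ud = 30.6, S_dd = 21.67
Terminal payoffs (K − S): max(-18.2, 0) = 0, max(-5.6, 0) = 0, max(3.325, 0) = 3.325
Node u (S = 36): continuation = e^(−0.12)·[0.7928·0.0000 + 0.2072·0.0000] = 0.0000; exercise value = 0.0000 ≤ continuation, so V_u = 0.0000
Node d (S = 25.5): continuation = e^(−0.12)·[0.7928·0.0000 + 0.2072·3.3250] = 0.6109; exercise value = 0.0000 ≤ continuation, so V_d = 0.6109
Node 0 (S = 30): continuation = e^(−0.12)·[0.7928·0.0000 + 0.2072·0.6109] = 0.1122; exercise value = 0.0000 ≤ continuation, so V_0 = 0.1122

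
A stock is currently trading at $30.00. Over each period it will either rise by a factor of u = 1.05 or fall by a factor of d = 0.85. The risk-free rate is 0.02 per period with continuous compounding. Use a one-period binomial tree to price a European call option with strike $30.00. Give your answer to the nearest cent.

$1.25

Risk-neutral probability p = (e^0.02 − 0.85)/(1.05 − 0.85) = 0.1702/0.2000 = 0.8510
Terminal stock prices: S_u = 31.5, S_d = 25.5
Terminal payoffs (S − K): max(1.5, 0) = 1.5, max(-4.5, 0) = 0
Node 0 (S = 30): V_0 = e^(−0.02)·[0.8510·1.5000 + 0.1490·0.0000] = 1.2512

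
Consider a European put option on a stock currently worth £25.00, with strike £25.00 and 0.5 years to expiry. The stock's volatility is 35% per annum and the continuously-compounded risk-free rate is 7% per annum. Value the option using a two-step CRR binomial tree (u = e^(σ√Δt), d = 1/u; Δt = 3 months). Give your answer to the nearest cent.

£1.74

CRR parameters: u = e^(σ√Δt) = e^(0.35·√0.25) = 1.1912, d = 1/u = 0.8395
Per-period rate: rΔt = 0.07·0.25 = 0.0175, so R = e^0.0175 = 1.0177
Risk-neutral probability p = (e^0.0175 − 0.8395)/(1.1912 − 0.8395) = 0.1782/0.3518 = 0.5065
Terminal stock prices: S_uu = 35.48, S_ud = 25, S_dd = 17.62
Terminal payoffs (K − S): max(-10.48, 0) = 0, max(0, 0) = 0, max(7.383, 0) = 7.383
Node u (S = 29.78): V_u = e^(−0.0175)·[0.5065·0.0000 + 0.4935·0.0000] = 0.0000
Node d (S = 20.99): V_d = e^(−0.0175)·[0.5065·0.0000 + 0.4935·7.3828] = 3.5799
Node 0 (S = 25): V_0 = e^(−0.0175)·[0.5065·0.0000 + 0.4935·3.5799] = 1.7359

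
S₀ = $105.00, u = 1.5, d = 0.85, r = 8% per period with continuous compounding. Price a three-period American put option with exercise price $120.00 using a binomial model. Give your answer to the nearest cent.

$18.92

Risk-neutral probability p = (e^0.08 − 0.85)/(1.5 − 0.85) = 0.2333/0.6500 = 0.3589
Terminal stock prices: S_uuu = 354.4, S_uud = 200.8, S_udd = 113.8, S_ddd = 64.48
Terminal payoffs (K − S): max(-234.4, 0) = 0, max(-80.81, 0) = 0, max(6.206, 0) = 6.206, max(55.52, 0) = 55.52
Node uu (S = 236.2): continuation = e^(−0.08)·[0.3589·0.0000 + 0.6411·0.0000] = 0.0000; exercise value = 0.0000 ≤ continuation, so V_uu = 0.0000
Node ud (S = 133.9): continuation = e^(−0.08)·[0.3589·0.0000 + 0.6411·6.2063] = 3.6729; exercise value = 0.0000 ≤ continuation, so V_ud = 3.6729
Node dd (S = 75.86): continuation = e^(−0.08)·[0.3589·6.2063 + 0.6411·55.5169] = 34.9115; exercise value = 44.1375 > continuation, so V_dd = 44.1375 (exercise)
Node u (S = 157.5): continuation = e^(−0.08)·[0.3589·0.0000 + 0.6411·3.6729] = 2.1736; exercise value = 0.0000 ≤ continuation, so V_u = 2.1736
Node d (S = 89.25): continuation = e^(−0.08)·[0.3589·3.6729 + 0.6411·44.1375] = 27.3377; exercise value = 30.7500 > continuation, so V_d = 30.7500 (exercise)
Node 0 (S = 105): continuation = e^(−0.08)·[0.3589·2.1736 + 0.6411·30.7500] = 18.9182; exercise value = 15.0000 ≤ continuation, so V_0 = 18.9182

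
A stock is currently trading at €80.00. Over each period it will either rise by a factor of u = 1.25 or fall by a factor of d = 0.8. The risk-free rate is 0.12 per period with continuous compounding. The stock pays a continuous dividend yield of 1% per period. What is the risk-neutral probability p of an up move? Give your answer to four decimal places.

p = 0.7028

Per-period risk-free factor R = e^0.12 = 1.1275; dividend-adjusted growth = e^(0.12−0.01) = 1.1163.
Risk-neutral probability p = (1.1163 − 0.8)/(1.25 − 0.8) = 0.3163/0.4500 = 0.7028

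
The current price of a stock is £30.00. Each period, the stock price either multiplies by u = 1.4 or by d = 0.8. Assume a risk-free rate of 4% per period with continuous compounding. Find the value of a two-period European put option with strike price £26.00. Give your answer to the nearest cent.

Risk-neutral probability p = (e^0.04 − 0.8)/(1.4 − 0.8) = 0.2408/0.6000 = 0.4014
Terminal stock prices: S_uu = 58.8, S_ud = 33.6, S_dd = 19.2
Terminal payoffs (K − S): max(-32.8, 0) = 0, max(-7.6, 0) = 0, max(6.8, 0) = 6.8
Node u (S = 42): V_u = e^(−0.04)·[0.4014·0.0000 + 0.5986·0.0000] = 0.0000
Node d (S = 24): V_d = e^(−0.04)·[0.4014·0.0000 + 0.5986·6.8000] = 3.9112
Node 0 (S = 30): V_0 = e^(−0.04)·[0.4014·0.0000 + 0.5986·3.9112] = 2.2496

£2.25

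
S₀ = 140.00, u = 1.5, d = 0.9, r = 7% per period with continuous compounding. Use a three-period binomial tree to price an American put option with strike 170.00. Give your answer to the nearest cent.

Risk-neutral probability p = (e^0.07 − 0.9)/(1.5 − 0.9) = 0.1725/0.6000 = 0.2875
Terminal stock prices: S_uuu = 472.5, S_uud = 283.5, S_udd = 170.1, S_ddd = 102.1
Terminal payoffs (K − S): max(-302.5, 0) = 0, max(-113.5, 0) = 0, max(-0.1, 0) = 0, max(67.94, 0) = 67.94
Node uu (S = 315): continuation = e^(−0.07)·[0.2875·0.0000 + 0.7125·0.0000] = 0.0000; exercise value = 0.0000 ≤ continuation, so V_uu = 0.0000
Node ud (S = 189): continuation = e^(−0.07)·[0.2875·0.0000 + 0.7125·0.0000] = 0.0000; exercise value = 0.0000 ≤ continuation, so V_ud = 0.0000
Node dd (S = 113.4): continuation = e^(−0.07)·[0.2875·0.0000 + 0.7125·67.9400] = 45.1338; exercise value = 56.6000 > continuation, so V_dd = 56.6000 (exercise)
Node u (S = 210): continuation = e^(−0.07)·[0.2875·0.0000 + 0.7125·0.0000] = 0.0000; exercise value = 0.0000 ≤ continuation, so V_u = 0.0000
Node d (S = 126): continuation = e^(−0.07)·[0.2875·0.0000 + 0.7125·56.6000] = 37.6004; exercise value = 44.0000 > continuation, so V_d = 44.0000 (exercise)
Node 0 (S = 140): continuation = e^(−0.07)·[0.2875·0.0000 + 0.7125·44.0000] = 29.2300; exercise value = 30.0000 > continuation, so V_0 = 30.0000 (exercise)

30.00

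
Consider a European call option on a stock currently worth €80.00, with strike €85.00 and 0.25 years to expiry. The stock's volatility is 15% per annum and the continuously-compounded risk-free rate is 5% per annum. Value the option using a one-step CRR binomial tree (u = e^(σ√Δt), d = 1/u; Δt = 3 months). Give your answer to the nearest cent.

CRR parameters: u = e^(σ√Δt) = e^(0.15·√0.25) = 1.0779, d = 1/u = 0.9277
Per-period rate: rΔt = 0.05·0.25 = 0.0125, so R = e^0.0125 = 1.0126
Risk-neutral probability p = (e^0.0125 − 0.9277)/(1.0779 − 0.9277) = 0.0848/0.1501 = 0.5650
Terminal stock prices: S_u = 86.23, S_d = 74.22
Terminal payoffs (S − K): max(1.231, 0) = 1.231, max(-10.78, 0) = 0
Node 0 (S = 80): V_0 = e^(−0.0125)·[0.5650·1.2307 + 0.4350·0.0000] = 0.6868

€0.69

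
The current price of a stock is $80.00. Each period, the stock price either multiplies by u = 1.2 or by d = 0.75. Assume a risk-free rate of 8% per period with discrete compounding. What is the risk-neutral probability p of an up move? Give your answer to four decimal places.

p = 0.7333

Risk-neutral probability p = (1 + 0.08 − 0.75)/(1.2 − 0.75) = 0.3300/0.4500 = 0.7333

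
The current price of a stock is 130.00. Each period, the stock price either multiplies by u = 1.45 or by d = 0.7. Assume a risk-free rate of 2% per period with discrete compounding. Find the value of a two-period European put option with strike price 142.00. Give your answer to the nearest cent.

29.46

Risk-neutral probability p = (1 + 0.02 − 0.7)/(1.45 − 0.7) = 0.3200/0.7500 = 0.4267
Terminal stock prices: S_uu = 273.3, S_ud = 131.9, S_dd = 63.7
Terminal payoffs (K − S): max(-131.3, 0) = 0, max(10.05, 0) = 10.05, max(78.3, 0) = 78.3
Node u (S = 188.5): V_u = 1/1.02·[0.4267·0.0000 + 0.5733·10.0500] = 5.6490
Node d (S = 91): V_d = 1/1.02·[0.4267·10.0500 + 0.5733·78.3000] = 48.2157
Node 0 (S = 130): V_0 = 1/1.02·[0.4267·5.6490 + 0.5733·48.2157] = 29.4646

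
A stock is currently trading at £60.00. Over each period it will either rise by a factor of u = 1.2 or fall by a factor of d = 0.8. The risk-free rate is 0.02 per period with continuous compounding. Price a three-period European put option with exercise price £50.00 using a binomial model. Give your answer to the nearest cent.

£2.88

Risk-neutral probability p = (e^0.02 − 0.8)/(1.2 − 0.8) = 0.2202/0.4000 = 0.5505
Terminal stock prices: S_uuu = 103.7, S_uud = 69.12, S_udd = 46.08, S_ddd = 30.72
Terminal payoffs (K − S): max(-53.68, 0) = 0, max(-19.12, 0) = 0, max(3.92, 0) = 3.92, max(19.28, 0) = 19.28
Node uu (S = 86.4): V_uu = e^(−0.02)·[0.5505·0.0000 + 0.4495·0.0000] = 0.0000
Node ud (S = 57.6): V_ud = e^(−0.02)·[0.5505·0.0000 + 0.4495·3.9200] = 1.7271
Node dd (S = 38.4): V_dd = e^(−0.02)·[0.5505·3.9200 + 0.4495·19.2800] = 10.6099
Node u (S = 72): V_u = e^(−0.02)·[0.5505·0.0000 + 0.4495·1.7271] = 0.7610
Node d (S = 48): V_d = e^(−0.02)·[0.5505·1.7271 + 0.4495·10.6099] = 5.6067
Node 0 (S = 60): V_0 = e^(−0.02)·[0.5505·0.7610 + 0.4495·5.6067] = 2.8809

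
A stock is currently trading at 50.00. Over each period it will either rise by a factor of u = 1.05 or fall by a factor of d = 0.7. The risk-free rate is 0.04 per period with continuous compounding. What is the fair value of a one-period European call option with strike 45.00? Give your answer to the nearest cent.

Risk-neutral probability p = (e^0.04 − 0.7)/(1.05 − 0.7) = 0.3408/0.3500 = 0.9737
Terminal stock prices: S_u = 52.5, S_d = 35
Terminal payoffs (S − K): max(7.5, 0) = 7.5, max(-10, 0) = 0
Node 0 (S = 50): V_0 = e^(−0.04)·[0.9737·7.5000 + 0.0263·0.0000] = 7.0167

7.02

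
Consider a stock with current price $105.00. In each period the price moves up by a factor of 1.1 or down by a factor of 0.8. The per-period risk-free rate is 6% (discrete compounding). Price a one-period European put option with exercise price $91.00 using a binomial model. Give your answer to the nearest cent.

Risk-neutral probability p = (1 + 0.06 − 0.8)/(1.1 − 0.8) = 0.2600/0.3000 = 0.8667
Terminal stock prices: S_u = 115.5, S_d = 84
Terminal payoffs (K − S): max(-24.5, 0) = 0, max(7, 0) = 7
Node 0 (S = 105): V_0 = 1/1.06·[0.8667·0.0000 + 0.1333·7.0000] = 0.8805

$0.88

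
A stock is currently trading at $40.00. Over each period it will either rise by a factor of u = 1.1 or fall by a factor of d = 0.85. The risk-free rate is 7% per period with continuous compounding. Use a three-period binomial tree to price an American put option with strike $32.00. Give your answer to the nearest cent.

$0.04

Risk-neutral probability p = (e^0.07 − 0.85)/(1.1 − 0.85) = 0.2225/0.2500 = 0.8900
Terminal stock prices: S_uuu = 53.24, S_uud = 41.14, S_udd = 31.79, S_ddd = 24.56
Terminal payoffs (K − S): max(-21.24, 0) = 0, max(-9.14, 0) = 0, max(0.21, 0) = 0.21, max(7.435, 0) = 7.435
Node uu (S = 48.4): continuation = e^(−0.07)·[0.8900·0.0000 + 0.1100·0.0000] = 0.0000; exercise value = 0.0000 ≤ continuation, so V_uu = 0.0000
Node ud (S = 37.4): continuation = e^(−0.07)·[0.8900·0.0000 + 0.1100·0.2100] = 0.0215; exercise value = 0.0000 ≤ continuation, so V_ud = 0.0215
Node dd (S = 28.9): continuation = e^(−0.07)·[0.8900·0.2100 + 0.1100·7.4350] = 0.9366; exercise value = 3.1000 > continuation, so V_dd = 3.1000 (exercise)
Node u (S = 44): continuation = e^(−0.07)·[0.8900·0.0000 + 0.1100·0.0215] = 0.0022; exercise value = 0.0000 ≤ continuation, so V_u = 0.0022
Node d (S = 34): continuation = e^(−0.07)·[0.8900·0.0215 + 0.1100·3.1000] = 0.3357; exercise value = 0.0000 ≤ continuation, so V_d = 0.3357
Node 0 (S = 40): continuation = e^(−0.07)·[0.8900·0.0022 + 0.1100·0.3357] = 0.0363; exercise value = 0.0000 ≤ continuation, so V_0 = 0.0363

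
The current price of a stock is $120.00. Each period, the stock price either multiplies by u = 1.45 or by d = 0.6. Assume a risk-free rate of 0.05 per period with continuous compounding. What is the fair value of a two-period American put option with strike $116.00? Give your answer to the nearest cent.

Risk-neutral probability p = (e^0.05 − 0.6)/(1.45 − 0.6) = 0.4513/0.8500 = 0.5309
Terminal stock prices: S_uu = 252.3, S_ud = 104.4, S_dd = 43.2
Terminal payoffs (K − S): max(-136.3, 0) = 0, max(11.6, 0) = 11.6, max(72.8, 0) = 72.8
Node u (S = 174): continuation = e^(−0.05)·[0.5309·0.0000 + 0.4691·11.6000] = 5.1761; exercise value = 0.0000 ≤ continuation, so V_u = 5.1761
Node d (S = 72): continuation = e^(−0.05)·[0.5309·11.6000 + 0.4691·72.8000] = 38.3426; exercise value = 44.0000 > continuation, so V_d = 44.0000 (exercise)
Node 0 (S = 120): continuation = e^(−0.05)·[0.5309·5.1761 + 0.4691·44.0000] = 22.2475; exercise value = 0.0000 ≤ continuation, so V_0 = 22.2475

$22.25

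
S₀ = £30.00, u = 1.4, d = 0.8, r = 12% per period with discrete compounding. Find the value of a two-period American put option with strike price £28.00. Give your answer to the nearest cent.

£1.67

Risk-neutral probability p = (1 + 0.12 − 0.8)/(1.4 − 0.8) = 0.3200/0.6000 = 0.5333
Terminal stock prices: S_uu = 58.8, S_ud = 33.6, S_dd = 19.2
Terminal payoffs (K − S): max(-30.8, 0) = 0, max(-5.6, 0) = 0, max(8.8, 0) = 8.8
Node u (S = 42): continuation = 1/1.12·[0.5333·0.0000 + 0.4667·0.0000] = 0.0000; exercise value = 0.0000 ≤ continuation, so V_u = 0.0000
Node d (S = 24): continuation = 1/1.12·[0.5333·0.0000 + 0.4667·8.8000] = 3.6667; exercise value = 4.0000 > continuation, so V_d = 4.0000 (exercise)
Node 0 (S = 30): continuation = 1/1.12·[0.5333·0.0000 + 0.4667·4.0000] = 1.6667; exercise value = 0.0000 ≤ continuation, so V_0 = 1.6667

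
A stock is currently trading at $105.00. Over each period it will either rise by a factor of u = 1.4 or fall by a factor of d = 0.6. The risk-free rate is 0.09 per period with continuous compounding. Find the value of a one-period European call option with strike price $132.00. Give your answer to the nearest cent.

Risk-neutral probability p = (e^0.09 − 0.6)/(1.4 − 0.6) = 0.4942/0.8000 = 0.6177
Terminal stock prices: S_u = 147, S_d = 63
Terminal payoffs (S − K): max(15, 0) = 15, max(-69, 0) = 0
Node 0 (S = 105): V_0 = e^(−0.09)·[0.6177·15.0000 + 0.3823·0.0000] = 8.4683

$8.47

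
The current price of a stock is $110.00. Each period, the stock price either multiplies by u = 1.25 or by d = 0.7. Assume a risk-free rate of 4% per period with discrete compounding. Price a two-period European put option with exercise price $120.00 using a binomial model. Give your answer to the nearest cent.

$19.28

Risk-neutral probability p = (1 + 0.04 − 0.7)/(1.25 − 0.7) = 0.3400/0.5500 = 0.6182
Terminal stock prices: S_uu = 171.9, S_ud = 96.25, S_dd = 53.9
Terminal payoffs (K − S): max(-51.88, 0) = 0, max(23.75, 0) = 23.75, max(66.1, 0) = 66.1
Node u (S = 137.5): V_u = 1/1.04·[0.6182·0.0000 + 0.3818·23.7500] = 8.7194
Node d (S = 77): V_d = 1/1.04·[0.6182·23.7500 + 0.3818·66.1000] = 38.3846
Node 0 (S = 110): V_0 = 1/1.04·[0.6182·8.7194 + 0.3818·38.3846] = 19.2751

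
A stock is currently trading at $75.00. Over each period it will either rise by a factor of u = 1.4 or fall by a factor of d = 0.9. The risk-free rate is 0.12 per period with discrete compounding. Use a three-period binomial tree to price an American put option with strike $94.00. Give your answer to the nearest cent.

$19.00

Risk-neutral probability p = (1 + 0.12 − 0.9)/(1.4 − 0.9) = 0.2200/0.5000 = 0.4400
Terminal stock prices: S_uuu = 205.8, S_uud = 132.3, S_udd = 85.05, S_ddd = 54.68
Terminal payoffs (K − S): max(-111.8, 0) = 0, max(-38.3, 0) = 0, max(8.95, 0) = 8.95, max(39.32, 0) = 39.32
Node uu (S = 147): continuation = 1/1.12·[0.4400·0.0000 + 0.5600·0.0000] = 0.0000; exercise value = 0.0000 ≤ continuation, so V_uu = 0.0000
Node ud (S = 94.5): continuation = 1/1.12·[0.4400·0.0000 + 0.5600·8.9500] = 4.4750; exercise value = 0.0000 ≤ continuation, so V_ud = 4.4750
Node dd (S = 60.75): continuation = 1/1.12·[0.4400·8.9500 + 0.5600·39.3250] = 23.1786; exercise value = 33.2500 > continuation, so V_dd = 33.2500 (exercise)
Node u (S = 105): continuation = 1/1.12·[0.4400·0.0000 + 0.5600·4.4750] = 2.2375; exercise value = 0.0000 ≤ continuation, so V_u = 2.2375
Node d (S = 67.5): continuation = 1/1.12·[0.4400·4.4750 + 0.5600·33.2500] = 18.3830; exercise value = 26.5000 > continuation, so V_d = 26.5000 (exercise)
Node 0 (S = 75): continuation = 1/1.12·[0.4400·2.2375 + 0.5600·26.5000] = 14.1290; exercise value = 19.0000 > continuation, so V_0 = 19.0000 (exercise)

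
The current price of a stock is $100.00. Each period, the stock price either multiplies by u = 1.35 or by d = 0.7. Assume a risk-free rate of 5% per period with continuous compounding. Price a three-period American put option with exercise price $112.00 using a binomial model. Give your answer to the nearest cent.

Risk-neutral probability p = (e^0.05 − 0.7)/(1.35 − 0.7) = 0.3513/0.6500 = 0.5404
Terminal stock prices: S_uuu = 246, S_uud = 127.6, S_udd = 66.15, S_ddd = 34.3
Terminal payoffs (K − S): max(-134, 0) = 0, max(-15.58, 0) = 0, max(45.85, 0) = 45.85, max(77.7, 0) = 77.7
Node uu (S = 182.3): continuation = e^(−0.05)·[0.5404·0.0000 + 0.4596·0.0000] = 0.0000; exercise value = 0.0000 ≤ continuation, so V_uu = 0.0000
Node ud (S = 94.5): continuation = e^(−0.05)·[0.5404·0.0000 + 0.4596·45.8500] = 20.0442; exercise value = 17.5000 ≤ continuation, so V_ud = 20.0442
Node dd (S = 49): continuation = e^(−0.05)·[0.5404·45.8500 + 0.4596·77.7000] = 57.5377; exercise value = 63.0000 > continuation, so V_dd = 63.0000 (exercise)
Node u (S = 135): continuation = e^(−0.05)·[0.5404·0.0000 + 0.4596·20.0442] = 8.7627; exercise value = 0.0000 ≤ continuation, so V_u = 8.7627
Node d (S = 70): continuation = e^(−0.05)·[0.5404·20.0442 + 0.4596·63.0000] = 37.8456; exercise value = 42.0000 > continuation, so V_d = 42.0000 (exercise)
Node 0 (S = 100): continuation = e^(−0.05)·[0.5404·8.7627 + 0.4596·42.0000] = 22.8656; exercise value = 12.0000 ≤ continuation, so V_0 = 22.8656

$22.87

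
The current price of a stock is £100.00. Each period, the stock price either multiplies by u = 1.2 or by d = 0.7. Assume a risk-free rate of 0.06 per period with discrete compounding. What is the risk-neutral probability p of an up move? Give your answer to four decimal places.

p = 0.7200

Risk-neutral probability p = (1 + 0.06 − 0.7)/(1.2 − 0.7) = 0.3600/0.5000 = 0.7200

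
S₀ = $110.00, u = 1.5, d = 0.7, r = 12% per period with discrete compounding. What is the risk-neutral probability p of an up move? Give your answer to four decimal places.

p = 0.5250

Risk-neutral probability p = (1 + 0.12 − 0.7)/(1.5 − 0.7) = 0.4200/0.8000 = 0.5250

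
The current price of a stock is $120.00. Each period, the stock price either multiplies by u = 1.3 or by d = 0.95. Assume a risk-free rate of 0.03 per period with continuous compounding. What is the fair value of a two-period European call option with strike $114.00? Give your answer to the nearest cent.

$15.82

Risk-neutral probability p = (e^0.03 − 0.95)/(1.3 − 0.95) = 0.0805/0.3500 = 0.2299
Terminal stock prices: S_uu = 202.8, S_ud = 148.2, S_dd = 108.3
Terminal payoffs (S − K): max(88.8, 0) = 88.8, max(34.2, 0) = 34.2, max(-5.7, 0) = 0
Node u (S = 156): V_u = e^(−0.03)·[0.2299·88.8000 + 0.7701·34.2000] = 45.3692
Node d (S = 114): V_d = e^(−0.03)·[0.2299·34.2000 + 0.7701·0.0000] = 7.6292
Node 0 (S = 120): V_0 = e^(−0.03)·[0.2299·45.3692 + 0.7701·7.6292] = 15.8226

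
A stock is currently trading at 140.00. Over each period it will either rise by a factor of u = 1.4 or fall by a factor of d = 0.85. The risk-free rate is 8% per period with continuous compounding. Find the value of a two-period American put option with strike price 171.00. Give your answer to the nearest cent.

Risk-neutral probability p = (e^0.08 − 0.85)/(1.4 − 0.85) = 0.2333/0.5500 = 0.4242
Terminal stock prices: S_uu = 274.4, S_ud = 166.6, S_dd = 101.1
Terminal payoffs (K − S): max(-103.4, 0) = 0, max(4.4, 0) = 4.4, max(69.85, 0) = 69.85
Node u (S = 196): continuation = e^(−0.08)·[0.4242·0.0000 + 0.5758·4.4000] = 2.3389; exercise value = 0.0000 ≤ continuation, so V_u = 2.3389
Node d (S = 119): continuation = e^(−0.08)·[0.4242·4.4000 + 0.5758·69.8500] = 38.8529; exercise value = 52.0000 > continuation, so V_d = 52.0000 (exercise)
Node 0 (S = 140): continuation = e^(−0.08)·[0.4242·2.3389 + 0.5758·52.0000] = 28.5574; exercise value = 31.0000 > continuation, so V_0 = 31.0000 (exercise)

31.00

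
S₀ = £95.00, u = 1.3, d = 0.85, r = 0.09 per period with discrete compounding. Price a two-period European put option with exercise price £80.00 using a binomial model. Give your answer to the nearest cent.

£2.08

Risk-neutral probability p = (1 + 0.09 − 0.85)/(1.3 − 0.85) = 0.2400/0.4500 = 0.5333
Terminal stock prices: S_uu = 160.6, S_ud = 105, S_dd = 68.64
Terminal payoffs (K − S): max(-80.55, 0) = 0, max(-24.97, 0) = 0, max(11.36, 0) = 11.36
Node u (S = 123.5): V_u = 1/1.09·[0.5333·0.0000 + 0.4667·0.0000] = 0.0000
Node d (S = 80.75): V_d = 1/1.09·[0.5333·0.0000 + 0.4667·11.3625] = 4.8647
Node 0 (S = 95): V_0 = 1/1.09·[0.5333·0.0000 + 0.4667·4.8647] = 2.0827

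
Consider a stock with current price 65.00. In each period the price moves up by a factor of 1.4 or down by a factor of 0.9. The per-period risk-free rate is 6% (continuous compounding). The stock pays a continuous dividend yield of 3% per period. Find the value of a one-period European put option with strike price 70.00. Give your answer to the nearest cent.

8.00

Per-period risk-free factor R = e^0.06 = 1.0618; dividend-adjusted growth = e^(0.06−0.03) = 1.0305.
Risk-neutral probability p = (1.0305 − 0.9)/(1.4 − 0.9) = 0.1305/0.5000 = 0.2609
Terminal stock prices: S_u = 91, S_d = 58.5
Terminal payoffs (K − S): max(-21, 0) = 0, max(11.5, 0) = 11.5
Node 0 (S = 65): V_0 = e^(−0.06)·[0.2609·0.0000 + 0.7391·11.5000] = 8.0046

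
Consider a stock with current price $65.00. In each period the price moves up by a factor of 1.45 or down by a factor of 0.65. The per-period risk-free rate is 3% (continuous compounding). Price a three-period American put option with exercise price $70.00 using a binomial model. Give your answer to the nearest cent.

Risk-neutral probability p = (e^0.03 − 0.65)/(1.45 − 0.65) = 0.3805/0.8000 = 0.4756
Terminal stock prices: S_uuu = 198.2, S_uud = 88.83, S_udd = 39.82, S_ddd = 17.85
Terminal payoffs (K − S): max(-128.2, 0) = 0, max(-18.83, 0) = 0, max(30.18, 0) = 30.18, max(52.15, 0) = 52.15
Node uu (S = 136.7): continuation = e^(−0.03)·[0.4756·0.0000 + 0.5244·0.0000] = 0.0000; exercise value = 0.0000 ≤ continuation, so V_uu = 0.0000
Node ud (S = 61.26): continuation = e^(−0.03)·[0.4756·0.0000 + 0.5244·30.1794] = 15.3593; exercise value = 8.7375 ≤ continuation, so V_ud = 15.3593
Node dd (S = 27.46): continuation = e^(−0.03)·[0.4756·30.1794 + 0.5244·52.1494] = 40.4687; exercise value = 42.5375 > continuation, so V_dd = 42.5375 (exercise)
Node u (S = 94.25): continuation = e^(−0.03)·[0.4756·0.0000 + 0.5244·15.3593] = 7.8168; exercise value = 0.0000 ≤ continuation, so V_u = 7.8168
Node d (S = 42.25): continuation = e^(−0.03)·[0.4756·15.3593 + 0.5244·42.5375] = 28.7372; exercise value = 27.7500 ≤ continuation, so V_d = 28.7372
Node 0 (S = 65): continuation = e^(−0.03)·[0.4756·7.8168 + 0.5244·28.7372] = 18.2329; exercise value = 5.0000 ≤ continuation, so V_0 = 18.2329

$18.23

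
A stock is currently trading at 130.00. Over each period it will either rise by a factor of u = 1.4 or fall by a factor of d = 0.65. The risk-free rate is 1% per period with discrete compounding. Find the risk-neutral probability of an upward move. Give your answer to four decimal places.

p = 0.4800

Risk-neutral probability p = (1 + 0.01 − 0.65)/(1.4 − 0.65) = 0.3600/0.7500 = 0.4800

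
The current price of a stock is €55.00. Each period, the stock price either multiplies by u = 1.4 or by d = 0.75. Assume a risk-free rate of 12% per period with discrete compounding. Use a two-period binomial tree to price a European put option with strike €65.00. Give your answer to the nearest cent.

Risk-neutral probability p = (1 + 0.12 − 0.75)/(1.4 − 0.75) = 0.3700/0.6500 = 0.5692
Terminal stock prices: S_uu = 107.8, S_ud = 57.75, S_dd = 30.94
Terminal payoffs (K − S): max(-42.8, 0) = 0, max(7.25, 0) = 7.25, max(34.06, 0) = 34.06
Node u (S = 77): V_u = 1/1.12·[0.5692·0.0000 + 0.4308·7.2500] = 2.7885
Node d (S = 41.25): V_d = 1/1.12·[0.5692·7.2500 + 0.4308·34.0625] = 16.7857
Node 0 (S = 55): V_0 = 1/1.12·[0.5692·2.7885 + 0.4308·16.7857] = 7.8733

€7.87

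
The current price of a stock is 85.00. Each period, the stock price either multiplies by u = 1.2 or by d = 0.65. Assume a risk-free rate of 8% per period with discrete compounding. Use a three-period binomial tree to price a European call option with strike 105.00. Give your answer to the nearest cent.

Risk-neutral probability p = (1 + 0.08 − 0.65)/(1.2 − 0.65) = 0.4300/0.5500 = 0.7818
Terminal stock prices: S_uuu = 146.9, S_uud = 79.56, S_udd = 43.1, S_ddd = 23.34
Terminal payoffs (S − K): max(41.88, 0) = 41.88, max(-25.44, 0) = 0, max(-61.9, 0) = 0, max(-81.66, 0) = 0
Node uu (S = 122.4): V_uu = 1/1.08·[0.7818·41.8800 + 0.2182·0.0000] = 30.3172
Node ud (S = 66.3): V_ud = 1/1.08·[0.7818·0.0000 + 0.2182·0.0000] = 0.0000
Node dd (S = 35.91): V_dd = 1/1.08·[0.7818·0.0000 + 0.2182·0.0000] = 0.0000
Node u (S = 102): V_u = 1/1.08·[0.7818·30.3172 + 0.2182·0.0000] = 21.9468
Node d (S = 55.25): V_d = 1/1.08·[0.7818·0.0000 + 0.2182·0.0000] = 0.0000
Node 0 (S = 85): V_0 = 1/1.08·[0.7818·21.9468 + 0.2182·0.0000] = 15.8874

15.89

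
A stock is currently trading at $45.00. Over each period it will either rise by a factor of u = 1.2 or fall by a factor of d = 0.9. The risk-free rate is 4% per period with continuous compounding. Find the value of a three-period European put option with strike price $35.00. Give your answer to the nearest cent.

Risk-neutral probability p = (e^0.04 − 0.9)/(1.2 − 0.9) = 0.1408/0.3000 = 0.4694
Terminal stock prices: S_uuu = 77.76, S_uud = 58.32, S_udd = 43.74, S_ddd = 32.81
Terminal payoffs (K − S): max(-42.76, 0) = 0, max(-23.32, 0) = 0, max(-8.74, 0) = 0, max(2.195, 0) = 2.195
Node uu (S = 64.8): V_uu = e^(−0.04)·[0.4694·0.0000 + 0.5306·0.0000] = 0.0000
Node ud (S = 48.6): V_ud = e^(−0.04)·[0.4694·0.0000 + 0.5306·0.0000] = 0.0000
Node dd (S = 36.45): V_dd = e^(−0.04)·[0.4694·0.0000 + 0.5306·2.1950] = 1.1191
Node u (S = 54): V_u = e^(−0.04)·[0.4694·0.0000 + 0.5306·0.0000] = 0.0000
Node d (S = 40.5): V_d = e^(−0.04)·[0.4694·0.0000 + 0.5306·1.1191] = 0.5705
Node 0 (S = 45): V_0 = e^(−0.04)·[0.4694·0.0000 + 0.5306·0.5705] = 0.2909

$0.29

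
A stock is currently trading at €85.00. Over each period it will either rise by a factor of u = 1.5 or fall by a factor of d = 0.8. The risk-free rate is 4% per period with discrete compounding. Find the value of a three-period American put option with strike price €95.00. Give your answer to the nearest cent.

Risk-neutral probability p = (1 + 0.04 − 0.8)/(1.5 − 0.8) = 0.2400/0.7000 = 0.3429
Terminal stock prices: S_uuu = 286.9, S_uud = 153, S_udd = 81.6, S_ddd = 43.52
Terminal payoffs (K − S): max(-191.9, 0) = 0, max(-58, 0) = 0, max(13.4, 0) = 13.4, max(51.48, 0) = 51.48
Node uu (S = 191.2): continuation = 1/1.04·[0.3429·0.0000 + 0.6571·0.0000] = 0.0000; exercise value = 0.0000 ≤ continuation, so V_uu = 0.0000
Node ud (S = 102): continuation = 1/1.04·[0.3429·0.0000 + 0.6571·13.4000] = 8.4670; exercise value = 0.0000 ≤ continuation, so V_ud = 8.4670
Node dd (S = 54.4): continuation = 1/1.04·[0.3429·13.4000 + 0.6571·51.4800] = 36.9462; exercise value = 40.6000 > continuation, so V_dd = 40.6000 (exercise)
Node u (S = 127.5): continuation = 1/1.04·[0.3429·0.0000 + 0.6571·8.4670] = 5.3500; exercise value = 0.0000 ≤ continuation, so V_u = 5.3500
Node d (S = 68): continuation = 1/1.04·[0.3429·8.4670 + 0.6571·40.6000] = 28.4452; exercise value = 27.0000 ≤ continuation, so V_d = 28.4452
Node 0 (S = 85): continuation = 1/1.04·[0.3429·5.3500 + 0.6571·28.4452] = 19.7374; exercise value = 10.0000 ≤ continuation, so V_0 = 19.7374

€19.74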